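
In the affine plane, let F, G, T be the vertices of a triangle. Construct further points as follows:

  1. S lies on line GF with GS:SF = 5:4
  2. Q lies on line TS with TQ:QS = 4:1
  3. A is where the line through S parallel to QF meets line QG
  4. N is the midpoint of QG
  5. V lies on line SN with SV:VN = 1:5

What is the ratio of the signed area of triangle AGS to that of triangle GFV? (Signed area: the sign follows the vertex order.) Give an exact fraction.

Assign F = (0, 0), G = (1, 0), T = (0, 1) — the answer is frame-independent, so this choice is without loss of generality.
1. S lies on line GF with GS:SF = 5:4 ⇒ S = (4/9, 0)
2. Q lies on line TS with TQ:QS = 4:1 ⇒ Q = (16/45, 1/5)
3. A is where the line through S parallel to QF meets line QG ⇒ A = (52/81, 1/9)
4. N is the midpoint of QG ⇒ N = (61/90, 1/10)
5. V lies on line SN with SV:VN = 1:5 ⇒ V = (29/60, 1/60)
2·[AGS] = -5/81, 2·[GFV] = -1/60
[AGS]:[GFV] = -5/81:-1/60 = 100/27

[AGS]:[GFV] = 100/27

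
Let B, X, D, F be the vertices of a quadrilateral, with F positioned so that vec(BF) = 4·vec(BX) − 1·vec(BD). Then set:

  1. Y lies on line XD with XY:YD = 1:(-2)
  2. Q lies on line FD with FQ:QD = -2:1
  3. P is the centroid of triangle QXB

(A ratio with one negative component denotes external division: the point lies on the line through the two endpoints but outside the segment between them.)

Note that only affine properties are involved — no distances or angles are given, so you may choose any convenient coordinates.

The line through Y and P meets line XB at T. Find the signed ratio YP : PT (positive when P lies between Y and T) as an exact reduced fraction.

YP:PT = -2

Work in coordinates with B = (0, 0), X = (1, 0), D = (0, 1), F = (4, -1).
1. Y lies on line XD with XY:YD = 1:(-2) ⇒ Y = (2, -1)
2. Q lies on line FD with FQ:QD = -2:1 ⇒ Q = (-4, 3)
3. P is the centroid of triangle QXB ⇒ P = (-1, 1)
line YP meets XB at T = (1/2, 0)
P = Y + t·(T−Y) with t = 2, so YP:PT = 2:-1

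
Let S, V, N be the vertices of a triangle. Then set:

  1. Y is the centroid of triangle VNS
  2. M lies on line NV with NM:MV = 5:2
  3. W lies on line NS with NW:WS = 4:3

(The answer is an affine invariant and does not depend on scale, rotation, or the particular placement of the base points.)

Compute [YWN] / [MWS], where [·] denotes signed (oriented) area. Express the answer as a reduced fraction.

[YWN]:[MWS] = -28/45

Assign S = (0, 0), V = (1, 0), N = (0, 1) — the answer is frame-independent, so this choice is without loss of generality.
1. Y is the centroid of triangle VNS ⇒ Y = (1/3, 1/3)
2. M lies on line NV with NM:MV = 5:2 ⇒ M = (5/7, 2/7)
3. W lies on line NS with NW:WS = 4:3 ⇒ W = (0, 3/7)
2·[YWN] = -4/21, 2·[MWS] = 15/49
[YWN]:[MWS] = -4/21:15/49 = -28/45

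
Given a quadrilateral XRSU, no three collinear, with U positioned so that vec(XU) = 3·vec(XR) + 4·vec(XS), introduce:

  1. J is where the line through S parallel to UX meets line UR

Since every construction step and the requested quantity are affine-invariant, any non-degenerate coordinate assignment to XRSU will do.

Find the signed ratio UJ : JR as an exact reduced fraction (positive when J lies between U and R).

Choose coordinates X = (0, 0), R = (1, 0), S = (0, 1), U = (3, 4).
1. J is where the line through S parallel to UX meets line UR ⇒ J = (9/2, 7)
J = U + t·(R−U) with t = -3/4, so UJ:JR = t:(1−t) = -3/4:7/4

UJ:JR = -3/7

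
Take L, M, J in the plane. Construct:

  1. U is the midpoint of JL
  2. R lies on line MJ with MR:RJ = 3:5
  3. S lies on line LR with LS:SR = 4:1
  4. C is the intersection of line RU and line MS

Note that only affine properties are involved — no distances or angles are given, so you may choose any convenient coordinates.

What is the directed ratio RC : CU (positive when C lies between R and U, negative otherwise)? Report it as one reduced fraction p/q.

RC:CU = 3/2

Choose coordinates L = (0, 0), M = (1, 0), J = (0, 1).
1. U is the midpoint of JL ⇒ U = (0, 1/2)
2. R lies on line MJ with MR:RJ = 3:5 ⇒ R = (5/8, 3/8)
3. S lies on line LR with LS:SR = 4:1 ⇒ S = (1/2, 3/10)
4. C is the intersection of line RU and line MS ⇒ C = (1/4, 9/20)
C = R + t·(U−R) with t = 3/5, so RC:CU = t:(1−t) = 3/5:2/5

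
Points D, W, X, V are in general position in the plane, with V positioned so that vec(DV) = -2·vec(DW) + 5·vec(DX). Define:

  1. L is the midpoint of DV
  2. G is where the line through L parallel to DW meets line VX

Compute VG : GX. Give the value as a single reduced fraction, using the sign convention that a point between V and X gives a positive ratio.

VG:GX = 5/3

Choose coordinates D = (0, 0), W = (1, 0), X = (0, 1), V = (-2, 5).
1. L is the midpoint of DV ⇒ L = (-1, 5/2)
2. G is where the line through L parallel to DW meets line VX ⇒ G = (-3/4, 5/2)
G = V + t·(X−V) with t = 5/8, so VG:GX = t:(1−t) = 5/8:3/8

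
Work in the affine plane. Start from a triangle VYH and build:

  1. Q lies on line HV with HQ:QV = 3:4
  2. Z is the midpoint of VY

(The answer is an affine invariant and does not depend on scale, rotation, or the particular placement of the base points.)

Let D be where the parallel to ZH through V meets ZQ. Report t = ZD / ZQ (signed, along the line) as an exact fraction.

t = 7/3

Choose coordinates V = (0, 0), Y = (1, 0), H = (0, 1).
1. Q lies on line HV with HQ:QV = 3:4 ⇒ Q = (0, 4/7)
2. Z is the midpoint of VY ⇒ Z = (1/2, 0)
through V parallel to ZH: direction (-1/2, 1); meets ZQ at D = (-2/3, 4/3)
D = Z + t·(Q−Z) with t = 7/3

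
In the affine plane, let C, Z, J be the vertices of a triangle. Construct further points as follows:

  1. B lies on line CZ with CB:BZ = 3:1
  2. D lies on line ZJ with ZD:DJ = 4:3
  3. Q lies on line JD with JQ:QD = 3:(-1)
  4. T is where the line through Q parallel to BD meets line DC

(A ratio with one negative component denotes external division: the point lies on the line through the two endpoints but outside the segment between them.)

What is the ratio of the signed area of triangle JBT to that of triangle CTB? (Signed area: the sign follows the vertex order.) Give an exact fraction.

Assign C = (0, 0), Z = (1, 0), J = (0, 1) — the answer is frame-independent, so this choice is without loss of generality.
1. B lies on line CZ with CB:BZ = 3:1 ⇒ B = (3/4, 0)
2. D lies on line ZJ with ZD:DJ = 4:3 ⇒ D = (3/7, 4/7)
3. Q lies on line JD with JQ:QD = 3:(-1) ⇒ Q = (9/14, 5/14)
4. T is where the line through Q parallel to BD meets line DC ⇒ T = (27/56, 9/14)
2·[JBT] = 3/14, 2·[CTB] = -27/56
[JBT]:[CTB] = 3/14:-27/56 = -4/9

[JBT]:[CTB] = -4/9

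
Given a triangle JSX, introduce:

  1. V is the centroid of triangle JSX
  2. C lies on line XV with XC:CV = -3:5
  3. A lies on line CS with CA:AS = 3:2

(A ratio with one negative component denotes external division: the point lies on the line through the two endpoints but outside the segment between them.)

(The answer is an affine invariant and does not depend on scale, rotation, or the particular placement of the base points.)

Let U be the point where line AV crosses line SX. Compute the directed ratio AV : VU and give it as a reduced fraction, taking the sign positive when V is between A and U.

Assign J = (0, 0), S = (1, 0), X = (0, 1) — the answer is frame-independent, so this choice is without loss of generality.
1. V is the centroid of triangle JSX ⇒ V = (1/3, 1/3)
2. C lies on line XV with XC:CV = -3:5 ⇒ C = (-1/2, 2)
3. A lies on line CS with CA:AS = 3:2 ⇒ A = (2/5, 4/5)
line AV meets SX at U = (3/8, 5/8)
V = A + t·(U−A) with t = 8/3, so AV:VU = 8/3:-5/3

AV:VU = -8/5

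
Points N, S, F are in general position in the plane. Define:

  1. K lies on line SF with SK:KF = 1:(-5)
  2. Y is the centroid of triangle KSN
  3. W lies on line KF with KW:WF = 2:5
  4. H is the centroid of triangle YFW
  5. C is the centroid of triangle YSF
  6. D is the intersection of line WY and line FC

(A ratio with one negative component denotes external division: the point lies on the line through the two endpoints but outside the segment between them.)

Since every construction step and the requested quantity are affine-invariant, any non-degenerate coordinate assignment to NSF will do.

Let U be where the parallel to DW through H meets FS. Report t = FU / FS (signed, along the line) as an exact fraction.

t = 25/42

Set N = (0, 0), S = (1, 0), F = (0, 1); any affine frame gives the same invariant.
1. K lies on line SF with SK:KF = 1:(-5) ⇒ K = (5/4, -1/4)
2. Y is the centroid of triangle KSN ⇒ Y = (3/4, -1/12)
3. W lies on line KF with KW:WF = 2:5 ⇒ W = (25/28, 3/28)
4. H is the centroid of triangle YFW ⇒ H = (23/42, 43/126)
5. C is the centroid of triangle YSF ⇒ C = (7/12, 11/36)
6. D is the intersection of line WY and line FC ⇒ D = (175/212, 11/636)
through H parallel to DW: direction (25/371, 100/1113); meets FS at U = (25/42, 17/42)
U = F + t·(S−F) with t = 25/42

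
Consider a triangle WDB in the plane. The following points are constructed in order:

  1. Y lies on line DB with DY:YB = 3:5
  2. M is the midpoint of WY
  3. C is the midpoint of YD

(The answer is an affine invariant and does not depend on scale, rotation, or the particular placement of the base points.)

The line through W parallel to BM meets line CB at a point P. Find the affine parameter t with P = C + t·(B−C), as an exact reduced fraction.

Assign W = (0, 0), D = (1, 0), B = (0, 1) — the answer is frame-independent, so this choice is without loss of generality.
1. Y lies on line DB with DY:YB = 3:5 ⇒ Y = (5/8, 3/8)
2. M is the midpoint of WY ⇒ M = (5/16, 3/16)
3. C is the midpoint of YD ⇒ C = (13/16, 3/16)
through W parallel to BM: direction (5/16, -13/16); meets CB at P = (-5/8, 13/8)
P = C + t·(B−C) with t = 23/13

t = 23/13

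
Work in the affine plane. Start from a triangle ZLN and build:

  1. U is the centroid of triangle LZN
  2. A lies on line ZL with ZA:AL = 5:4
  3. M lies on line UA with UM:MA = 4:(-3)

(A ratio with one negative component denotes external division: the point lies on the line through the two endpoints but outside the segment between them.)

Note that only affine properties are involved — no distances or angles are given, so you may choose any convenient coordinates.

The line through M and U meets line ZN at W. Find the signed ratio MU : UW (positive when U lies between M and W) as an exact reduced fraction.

MU:UW = 8/3

Choose coordinates Z = (0, 0), L = (1, 0), N = (0, 1).
1. U is the centroid of triangle LZN ⇒ U = (1/3, 1/3)
2. A lies on line ZL with ZA:AL = 5:4 ⇒ A = (5/9, 0)
3. M lies on line UA with UM:MA = 4:(-3) ⇒ M = (11/9, -1)
line MU meets ZN at W = (0, 5/6)
U = M + t·(W−M) with t = 8/11, so MU:UW = 8/11:3/11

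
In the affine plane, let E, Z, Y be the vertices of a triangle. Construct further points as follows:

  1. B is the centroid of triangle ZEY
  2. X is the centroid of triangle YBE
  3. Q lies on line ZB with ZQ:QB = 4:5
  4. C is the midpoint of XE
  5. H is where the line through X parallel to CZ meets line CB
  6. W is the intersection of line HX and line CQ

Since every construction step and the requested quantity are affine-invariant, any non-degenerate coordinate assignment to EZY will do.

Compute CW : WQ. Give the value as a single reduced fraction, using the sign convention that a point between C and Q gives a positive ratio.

CW:WQ = -3/2

Assign E = (0, 0), Z = (1, 0), Y = (0, 1) — the answer is frame-independent, so this choice is without loss of generality.
1. B is the centroid of triangle ZEY ⇒ B = (1/3, 1/3)
2. X is the centroid of triangle YBE ⇒ X = (1/9, 4/9)
3. Q lies on line ZB with ZQ:QB = 4:5 ⇒ Q = (19/27, 4/27)
4. C is the midpoint of XE ⇒ C = (1/18, 2/9)
5. H is where the line through X parallel to CZ meets line CB ⇒ H = (23/54, 10/27)
6. W is the intersection of line HX and line CQ ⇒ W = (2, 0)
W = C + t·(Q−C) with t = 3, so CW:WQ = t:(1−t) = 3:-2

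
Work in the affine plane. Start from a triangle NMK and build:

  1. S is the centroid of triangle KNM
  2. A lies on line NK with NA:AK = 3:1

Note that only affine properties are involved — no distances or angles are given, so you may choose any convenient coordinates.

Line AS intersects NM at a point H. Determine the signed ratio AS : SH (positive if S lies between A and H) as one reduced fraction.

AS:SH = 5/4

Choose coordinates N = (0, 0), M = (1, 0), K = (0, 1).
1. S is the centroid of triangle KNM ⇒ S = (1/3, 1/3)
2. A lies on line NK with NA:AK = 3:1 ⇒ A = (0, 3/4)
line AS meets NM at H = (3/5, 0)
S = A + t·(H−A) with t = 5/9, so AS:SH = 5/9:4/9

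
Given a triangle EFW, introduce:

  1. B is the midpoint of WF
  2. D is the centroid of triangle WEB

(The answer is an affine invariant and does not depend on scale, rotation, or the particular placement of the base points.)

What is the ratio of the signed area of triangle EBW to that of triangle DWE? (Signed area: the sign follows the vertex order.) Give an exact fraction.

[EBW]:[DWE] = 3

Assign E = (0, 0), F = (1, 0), W = (0, 1) — the answer is frame-independent, so this choice is without loss of generality.
1. B is the midpoint of WF ⇒ B = (1/2, 1/2)
2. D is the centroid of triangle WEB ⇒ D = (1/6, 1/2)
2·[EBW] = 1/2, 2·[DWE] = 1/6
[EBW]:[DWE] = 1/2:1/6 = 3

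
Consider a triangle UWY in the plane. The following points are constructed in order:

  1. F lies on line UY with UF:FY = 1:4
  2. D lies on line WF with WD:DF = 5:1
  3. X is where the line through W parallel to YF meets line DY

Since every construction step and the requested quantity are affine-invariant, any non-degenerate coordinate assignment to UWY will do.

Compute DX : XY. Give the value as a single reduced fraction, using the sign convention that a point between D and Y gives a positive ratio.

DX:XY = -5/6

Set U = (0, 0), W = (1, 0), Y = (0, 1); any affine frame gives the same invariant.
1. F lies on line UY with UF:FY = 1:4 ⇒ F = (0, 1/5)
2. D lies on line WF with WD:DF = 5:1 ⇒ D = (1/6, 1/6)
3. X is where the line through W parallel to YF meets line DY ⇒ X = (1, -4)
X = D + t·(Y−D) with t = -5, so DX:XY = t:(1−t) = -5:6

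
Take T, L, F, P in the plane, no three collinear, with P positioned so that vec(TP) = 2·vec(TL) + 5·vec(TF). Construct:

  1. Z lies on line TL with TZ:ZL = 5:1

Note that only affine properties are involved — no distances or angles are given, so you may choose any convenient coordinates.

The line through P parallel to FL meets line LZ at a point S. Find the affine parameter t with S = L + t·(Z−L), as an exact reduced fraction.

Work in coordinates with T = (0, 0), L = (1, 0), F = (0, 1), P = (2, 5).
1. Z lies on line TL with TZ:ZL = 5:1 ⇒ Z = (5/6, 0)
through P parallel to FL: direction (1, -1); meets LZ at S = (7, 0)
S = L + t·(Z−L) with t = -36

t = -36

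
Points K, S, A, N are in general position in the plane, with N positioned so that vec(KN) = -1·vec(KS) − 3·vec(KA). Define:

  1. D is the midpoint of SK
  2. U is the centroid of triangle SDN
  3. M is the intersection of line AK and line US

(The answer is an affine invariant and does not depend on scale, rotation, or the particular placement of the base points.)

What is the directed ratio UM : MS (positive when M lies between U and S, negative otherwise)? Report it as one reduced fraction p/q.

UM:MS = -1/6

Work in coordinates with K = (0, 0), S = (1, 0), A = (0, 1), N = (-1, -3).
1. D is the midpoint of SK ⇒ D = (1/2, 0)
2. U is the centroid of triangle SDN ⇒ U = (1/6, -1)
3. M is the intersection of line AK and line US ⇒ M = (0, -6/5)
M = U + t·(S−U) with t = -1/5, so UM:MS = t:(1−t) = -1/5:6/5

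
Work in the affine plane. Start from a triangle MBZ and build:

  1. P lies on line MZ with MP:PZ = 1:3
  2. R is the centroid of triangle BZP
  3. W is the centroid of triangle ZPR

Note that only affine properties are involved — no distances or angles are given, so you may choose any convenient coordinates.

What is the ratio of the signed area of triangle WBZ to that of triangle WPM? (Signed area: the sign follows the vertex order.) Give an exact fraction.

[WBZ]:[WPM] = 12

Choose coordinates M = (0, 0), B = (1, 0), Z = (0, 1).
1. P lies on line MZ with MP:PZ = 1:3 ⇒ P = (0, 1/4)
2. R is the centroid of triangle BZP ⇒ R = (1/3, 5/12)
3. W is the centroid of triangle ZPR ⇒ W = (1/9, 5/9)
2·[WBZ] = 1/3, 2·[WPM] = 1/36
[WBZ]:[WPM] = 1/3:1/36 = 12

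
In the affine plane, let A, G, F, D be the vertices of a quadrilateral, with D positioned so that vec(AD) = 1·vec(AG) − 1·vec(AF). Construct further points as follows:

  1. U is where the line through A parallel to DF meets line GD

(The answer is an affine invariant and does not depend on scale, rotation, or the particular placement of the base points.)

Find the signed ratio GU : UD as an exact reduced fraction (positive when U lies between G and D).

GU:UD = -2

Set A = (0, 0), G = (1, 0), F = (0, 1), D = (1, -1); any affine frame gives the same invariant.
1. U is where the line through A parallel to DF meets line GD ⇒ U = (1, -2)
U = G + t·(D−G) with t = 2, so GU:UD = t:(1−t) = 2:-1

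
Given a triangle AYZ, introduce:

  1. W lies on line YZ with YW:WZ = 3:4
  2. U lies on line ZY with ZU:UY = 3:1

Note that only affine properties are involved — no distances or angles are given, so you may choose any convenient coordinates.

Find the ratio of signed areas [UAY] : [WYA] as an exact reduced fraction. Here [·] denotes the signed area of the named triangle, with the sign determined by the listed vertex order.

[UAY]:[WYA] = -7/12

Choose coordinates A = (0, 0), Y = (1, 0), Z = (0, 1).
1. W lies on line YZ with YW:WZ = 3:4 ⇒ W = (4/7, 3/7)
2. U lies on line ZY with ZU:UY = 3:1 ⇒ U = (3/4, 1/4)
2·[UAY] = 1/4, 2·[WYA] = -3/7
[UAY]:[WYA] = 1/4:-3/7 = -7/12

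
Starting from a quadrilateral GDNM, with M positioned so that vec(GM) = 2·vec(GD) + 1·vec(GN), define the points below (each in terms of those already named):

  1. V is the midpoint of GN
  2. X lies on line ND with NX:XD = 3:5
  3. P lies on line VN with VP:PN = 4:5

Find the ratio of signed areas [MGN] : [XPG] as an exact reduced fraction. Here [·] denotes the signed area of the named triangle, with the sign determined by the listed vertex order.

[MGN]:[XPG] = -96/13

Assign G = (0, 0), D = (1, 0), N = (0, 1), M = (2, 1) — the answer is frame-independent, so this choice is without loss of generality.
1. V is the midpoint of GN ⇒ V = (0, 1/2)
2. X lies on line ND with NX:XD = 3:5 ⇒ X = (3/8, 5/8)
3. P lies on line VN with VP:PN = 4:5 ⇒ P = (0, 13/18)
2·[MGN] = -2, 2·[XPG] = 13/48
[MGN]:[XPG] = -2:13/48 = -96/13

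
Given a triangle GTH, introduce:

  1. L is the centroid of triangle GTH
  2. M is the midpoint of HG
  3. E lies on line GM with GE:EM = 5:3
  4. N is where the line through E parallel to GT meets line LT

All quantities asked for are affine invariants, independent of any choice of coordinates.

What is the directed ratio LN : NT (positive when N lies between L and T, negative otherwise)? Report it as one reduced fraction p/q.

Assign G = (0, 0), T = (1, 0), H = (0, 1) — the answer is frame-independent, so this choice is without loss of generality.
1. L is the centroid of triangle GTH ⇒ L = (1/3, 1/3)
2. M is the midpoint of HG ⇒ M = (0, 1/2)
3. E lies on line GM with GE:EM = 5:3 ⇒ E = (0, 5/16)
4. N is where the line through E parallel to GT meets line LT ⇒ N = (3/8, 5/16)
N = L + t·(T−L) with t = 1/16, so LN:NT = t:(1−t) = 1/16:15/16

LN:NT = 1/15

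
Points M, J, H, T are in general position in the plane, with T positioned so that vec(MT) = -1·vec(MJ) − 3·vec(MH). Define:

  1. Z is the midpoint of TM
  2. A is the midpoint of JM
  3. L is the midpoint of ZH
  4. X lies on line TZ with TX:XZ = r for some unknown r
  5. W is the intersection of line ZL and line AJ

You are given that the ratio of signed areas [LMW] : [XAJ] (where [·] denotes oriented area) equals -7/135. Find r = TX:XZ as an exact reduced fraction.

Set M = (0, 0), J = (1, 0), H = (0, 1), T = (-1, -3); any affine frame gives the same invariant.
1. Z is the midpoint of TM ⇒ Z = (-1/2, -3/2)
2. A is the midpoint of JM ⇒ A = (1/2, 0)
3. L is the midpoint of ZH ⇒ L = (-1/4, -1/4)
4. With TX:XZ = r, write λ = r/(r+1) so X = T + λ·(Z−T); X is affine-linear in λ
5. W is the intersection of line ZL and line AJ ⇒ W = (-1/5, 0)
Every point depending on X is an affine combination of X and λ-independent points, so each such coordinate is linear in λ; the λ² term in each signed area is a multiple of (Z−T)×(Z−T) = 0, so 2·[LMW] and 2·[XAJ] are each linear in λ. Evaluating at λ=0 and λ=1:
  2·[LMW] = 1/20,   2·[XAJ] = 3/4·λ − 3/2
So [LMW]:[XAJ] = (1/20) / (3/4·λ − 3/2). Setting this equal to -7/135:
  1/20 = -7/135·(3/4·λ − 3/2)  ⇒  λ = 5/7
Then r = λ/(1−λ) = (5/7)/(2/7) = 5/2. Check: with r = 5/2, X = (-9/14, -27/14) and [LMW]:[XAJ] = -7/135 as required.

r = 5/2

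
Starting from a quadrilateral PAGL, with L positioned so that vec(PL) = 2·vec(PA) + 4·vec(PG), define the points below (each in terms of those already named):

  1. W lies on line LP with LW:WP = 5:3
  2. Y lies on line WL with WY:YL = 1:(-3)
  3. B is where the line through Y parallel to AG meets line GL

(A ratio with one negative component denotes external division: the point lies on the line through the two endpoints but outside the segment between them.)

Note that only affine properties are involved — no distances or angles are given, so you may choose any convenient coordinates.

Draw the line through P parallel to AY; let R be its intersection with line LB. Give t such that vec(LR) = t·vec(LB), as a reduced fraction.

Choose coordinates P = (0, 0), A = (1, 0), G = (0, 1), L = (2, 4).
1. W lies on line LP with LW:WP = 5:3 ⇒ W = (3/4, 3/2)
2. Y lies on line WL with WY:YL = 1:(-3) ⇒ Y = (1/8, 1/4)
3. B is where the line through Y parallel to AG meets line GL ⇒ B = (-1/4, 5/8)
through P parallel to AY: direction (-7/8, 1/4); meets LB at R = (-14/25, 4/25)
R = L + t·(B−L) with t = 256/225

t = 256/225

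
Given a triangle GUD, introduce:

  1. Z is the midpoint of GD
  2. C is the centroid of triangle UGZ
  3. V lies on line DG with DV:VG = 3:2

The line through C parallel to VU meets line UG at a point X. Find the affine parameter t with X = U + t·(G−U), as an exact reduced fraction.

t = 1/4

Work in coordinates with G = (0, 0), U = (1, 0), D = (0, 1).
1. Z is the midpoint of GD ⇒ Z = (0, 1/2)
2. C is the centroid of triangle UGZ ⇒ C = (1/3, 1/6)
3. V lies on line DG with DV:VG = 3:2 ⇒ V = (0, 2/5)
through C parallel to VU: direction (1, -2/5); meets UG at X = (3/4, 0)
X = U + t·(G−U) with t = 1/4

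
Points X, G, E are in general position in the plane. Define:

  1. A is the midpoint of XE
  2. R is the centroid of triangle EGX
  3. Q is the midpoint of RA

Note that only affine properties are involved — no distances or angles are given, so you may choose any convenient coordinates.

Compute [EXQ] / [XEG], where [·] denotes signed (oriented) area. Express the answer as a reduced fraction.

Assign X = (0, 0), G = (1, 0), E = (0, 1) — the answer is frame-independent, so this choice is without loss of generality.
1. A is the midpoint of XE ⇒ A = (0, 1/2)
2. R is the centroid of triangle EGX ⇒ R = (1/3, 1/3)
3. Q is the midpoint of RA ⇒ Q = (1/6, 5/12)
2·[EXQ] = 1/6, 2·[XEG] = -1
[EXQ]:[XEG] = 1/6:-1 = -1/6

[EXQ]:[XEG] = -1/6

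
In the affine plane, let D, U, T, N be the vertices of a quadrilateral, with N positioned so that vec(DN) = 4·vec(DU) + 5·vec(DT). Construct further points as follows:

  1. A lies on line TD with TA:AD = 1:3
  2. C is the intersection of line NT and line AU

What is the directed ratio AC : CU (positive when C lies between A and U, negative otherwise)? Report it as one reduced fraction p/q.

AC:CU = -1/8

Set D = (0, 0), U = (1, 0), T = (0, 1), N = (4, 5); any affine frame gives the same invariant.
1. A lies on line TD with TA:AD = 1:3 ⇒ A = (0, 3/4)
2. C is the intersection of line NT and line AU ⇒ C = (-1/7, 6/7)
C = A + t·(U−A) with t = -1/7, so AC:CU = t:(1−t) = -1/7:8/7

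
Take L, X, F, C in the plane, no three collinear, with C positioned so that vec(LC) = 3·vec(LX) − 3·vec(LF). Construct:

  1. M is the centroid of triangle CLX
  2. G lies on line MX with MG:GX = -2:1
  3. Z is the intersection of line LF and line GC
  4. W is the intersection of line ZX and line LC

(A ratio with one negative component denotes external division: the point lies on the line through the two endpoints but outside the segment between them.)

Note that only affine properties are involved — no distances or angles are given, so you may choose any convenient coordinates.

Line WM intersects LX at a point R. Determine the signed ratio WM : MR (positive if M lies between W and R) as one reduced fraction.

Assign L = (0, 0), X = (1, 0), F = (0, 1), C = (3, -3) — the answer is frame-independent, so this choice is without loss of generality.
1. M is the centroid of triangle CLX ⇒ M = (4/3, -1)
2. G lies on line MX with MG:GX = -2:1 ⇒ G = (2/3, 1)
3. Z is the intersection of line LF and line GC ⇒ Z = (0, 15/7)
4. W is the intersection of line ZX and line LC ⇒ W = (15/8, -15/8)
line WM meets LX at R = (5/7, 0)
M = W + t·(R−W) with t = 7/15, so WM:MR = 7/15:8/15

WM:MR = 7/8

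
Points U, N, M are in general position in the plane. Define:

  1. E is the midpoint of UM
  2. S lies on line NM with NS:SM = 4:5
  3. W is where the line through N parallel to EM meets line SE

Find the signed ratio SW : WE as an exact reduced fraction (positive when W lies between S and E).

Assign U = (0, 0), N = (1, 0), M = (0, 1) — the answer is frame-independent, so this choice is without loss of generality.
1. E is the midpoint of UM ⇒ E = (0, 1/2)
2. S lies on line NM with NS:SM = 4:5 ⇒ S = (5/9, 4/9)
3. W is where the line through N parallel to EM meets line SE ⇒ W = (1, 2/5)
W = S + t·(E−S) with t = -4/5, so SW:WE = t:(1−t) = -4/5:9/5

SW:WE = -4/9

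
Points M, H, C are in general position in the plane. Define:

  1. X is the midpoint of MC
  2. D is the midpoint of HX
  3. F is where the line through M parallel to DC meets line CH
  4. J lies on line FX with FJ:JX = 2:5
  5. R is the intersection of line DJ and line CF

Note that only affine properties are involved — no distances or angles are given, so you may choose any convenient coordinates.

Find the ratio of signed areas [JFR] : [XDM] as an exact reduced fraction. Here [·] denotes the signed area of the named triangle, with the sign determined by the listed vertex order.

Work in coordinates with M = (0, 0), H = (1, 0), C = (0, 1).
1. X is the midpoint of MC ⇒ X = (0, 1/2)
2. D is the midpoint of HX ⇒ D = (1/2, 1/4)
3. F is where the line through M parallel to DC meets line CH ⇒ F = (-2, 3)
4. J lies on line FX with FJ:JX = 2:5 ⇒ J = (-10/7, 16/7)
5. R is the intersection of line DJ and line CF ⇒ R = (-4, 5)
2·[JFR] = 2/7, 2·[XDM] = -1/4
[JFR]:[XDM] = 2/7:-1/4 = -8/7

[JFR]:[XDM] = -8/7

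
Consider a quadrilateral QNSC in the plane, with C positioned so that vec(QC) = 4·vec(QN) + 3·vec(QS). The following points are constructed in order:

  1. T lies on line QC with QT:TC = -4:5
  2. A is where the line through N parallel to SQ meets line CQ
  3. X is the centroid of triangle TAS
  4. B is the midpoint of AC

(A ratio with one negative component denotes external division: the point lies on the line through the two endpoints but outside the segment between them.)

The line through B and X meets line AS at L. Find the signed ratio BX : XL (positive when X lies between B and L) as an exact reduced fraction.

Set Q = (0, 0), N = (1, 0), S = (0, 1), C = (4, 3); any affine frame gives the same invariant.
1. T lies on line QC with QT:TC = -4:5 ⇒ T = (-16, -12)
2. A is where the line through N parallel to SQ meets line CQ ⇒ A = (1, 3/4)
3. X is the centroid of triangle TAS ⇒ X = (-5, -41/12)
4. B is the midpoint of AC ⇒ B = (5/2, 15/8)
line BX meets AS at L = (40/43, 33/43)
X = B + t·(L−B) with t = 43/9, so BX:XL = 43/9:-34/9

BX:XL = -43/34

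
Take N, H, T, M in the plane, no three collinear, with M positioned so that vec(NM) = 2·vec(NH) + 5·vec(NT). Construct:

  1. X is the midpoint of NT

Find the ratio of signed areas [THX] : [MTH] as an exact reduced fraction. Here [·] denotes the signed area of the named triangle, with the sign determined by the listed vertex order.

[THX]:[MTH] = -1/12

Set N = (0, 0), H = (1, 0), T = (0, 1), M = (2, 5); any affine frame gives the same invariant.
1. X is the midpoint of NT ⇒ X = (0, 1/2)
2·[THX] = -1/2, 2·[MTH] = 6
[THX]:[MTH] = -1/2:6 = -1/12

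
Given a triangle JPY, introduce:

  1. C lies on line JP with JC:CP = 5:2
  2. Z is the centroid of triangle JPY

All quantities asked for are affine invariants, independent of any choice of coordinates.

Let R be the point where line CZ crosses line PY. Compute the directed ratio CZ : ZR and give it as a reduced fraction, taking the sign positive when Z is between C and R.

CZ:ZR = -1/7

Work in coordinates with J = (0, 0), P = (1, 0), Y = (0, 1).
1. C lies on line JP with JC:CP = 5:2 ⇒ C = (5/7, 0)
2. Z is the centroid of triangle JPY ⇒ Z = (1/3, 1/3)
line CZ meets PY at R = (3, -2)
Z = C + t·(R−C) with t = -1/6, so CZ:ZR = -1/6:7/6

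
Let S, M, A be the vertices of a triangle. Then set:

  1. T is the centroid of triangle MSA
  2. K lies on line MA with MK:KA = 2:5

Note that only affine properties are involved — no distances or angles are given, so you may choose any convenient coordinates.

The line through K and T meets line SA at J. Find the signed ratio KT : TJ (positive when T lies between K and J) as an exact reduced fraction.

Assign S = (0, 0), M = (1, 0), A = (0, 1) — the answer is frame-independent, so this choice is without loss of generality.
1. T is the centroid of triangle MSA ⇒ T = (1/3, 1/3)
2. K lies on line MA with MK:KA = 2:5 ⇒ K = (5/7, 2/7)
line KT meets SA at J = (0, 3/8)
T = K + t·(J−K) with t = 8/15, so KT:TJ = 8/15:7/15

KT:TJ = 8/7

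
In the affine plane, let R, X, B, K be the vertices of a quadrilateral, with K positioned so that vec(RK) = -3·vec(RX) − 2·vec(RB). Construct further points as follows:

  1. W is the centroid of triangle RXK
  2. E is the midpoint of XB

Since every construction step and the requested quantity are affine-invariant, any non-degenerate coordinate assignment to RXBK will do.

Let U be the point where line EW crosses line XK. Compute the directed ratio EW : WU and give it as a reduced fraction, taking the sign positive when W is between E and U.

EW:WU = 7/2

Work in coordinates with R = (0, 0), X = (1, 0), B = (0, 1), K = (-3, -2).
1. W is the centroid of triangle RXK ⇒ W = (-2/3, -2/3)
2. E is the midpoint of XB ⇒ E = (1/2, 1/2)
line EW meets XK at U = (-1, -1)
W = E + t·(U−E) with t = 7/9, so EW:WU = 7/9:2/9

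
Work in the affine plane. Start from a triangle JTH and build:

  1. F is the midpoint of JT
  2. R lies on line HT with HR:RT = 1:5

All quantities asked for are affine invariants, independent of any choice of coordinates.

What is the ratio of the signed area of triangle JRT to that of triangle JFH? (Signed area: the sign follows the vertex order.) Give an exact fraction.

Set J = (0, 0), T = (1, 0), H = (0, 1); any affine frame gives the same invariant.
1. F is the midpoint of JT ⇒ F = (1/2, 0)
2. R lies on line HT with HR:RT = 1:5 ⇒ R = (1/6, 5/6)
2·[JRT] = -5/6, 2·[JFH] = 1/2
[JRT]:[JFH] = -5/6:1/2 = -5/3

[JRT]:[JFH] = -5/3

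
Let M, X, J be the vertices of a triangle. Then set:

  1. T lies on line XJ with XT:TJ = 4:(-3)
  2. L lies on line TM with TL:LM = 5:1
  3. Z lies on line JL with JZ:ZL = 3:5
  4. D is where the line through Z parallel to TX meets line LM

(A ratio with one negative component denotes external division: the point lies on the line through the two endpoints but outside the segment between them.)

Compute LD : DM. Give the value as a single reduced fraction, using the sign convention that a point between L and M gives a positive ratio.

LD:DM = -25/33

Set M = (0, 0), X = (1, 0), J = (0, 1); any affine frame gives the same invariant.
1. T lies on line XJ with XT:TJ = 4:(-3) ⇒ T = (-3, 4)
2. L lies on line TM with TL:LM = 5:1 ⇒ L = (-1/2, 2/3)
3. Z lies on line JL with JZ:ZL = 3:5 ⇒ Z = (-3/16, 7/8)
4. D is where the line through Z parallel to TX meets line LM ⇒ D = (-33/16, 11/4)
D = L + t·(M−L) with t = -25/8, so LD:DM = t:(1−t) = -25/8:33/8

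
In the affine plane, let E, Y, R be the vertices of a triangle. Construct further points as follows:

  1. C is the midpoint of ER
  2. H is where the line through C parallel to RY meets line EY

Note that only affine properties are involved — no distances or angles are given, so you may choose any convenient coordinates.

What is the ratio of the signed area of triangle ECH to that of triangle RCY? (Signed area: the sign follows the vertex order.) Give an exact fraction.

[ECH]:[RCY] = -1/2

Assign E = (0, 0), Y = (1, 0), R = (0, 1) — the answer is frame-independent, so this choice is without loss of generality.
1. C is the midpoint of ER ⇒ C = (0, 1/2)
2. H is where the line through C parallel to RY meets line EY ⇒ H = (1/2, 0)
2·[ECH] = -1/4, 2·[RCY] = 1/2
[ECH]:[RCY] = -1/4:1/2 = -1/2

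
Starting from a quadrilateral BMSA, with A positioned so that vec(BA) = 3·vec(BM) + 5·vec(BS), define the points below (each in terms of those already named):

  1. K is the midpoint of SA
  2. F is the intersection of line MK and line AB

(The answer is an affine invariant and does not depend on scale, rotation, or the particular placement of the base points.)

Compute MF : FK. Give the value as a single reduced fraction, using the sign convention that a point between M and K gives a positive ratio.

MF:FK = 10/3

Assign B = (0, 0), M = (1, 0), S = (0, 1), A = (3, 5) — the answer is frame-independent, so this choice is without loss of generality.
1. K is the midpoint of SA ⇒ K = (3/2, 3)
2. F is the intersection of line MK and line AB ⇒ F = (18/13, 30/13)
F = M + t·(K−M) with t = 10/13, so MF:FK = t:(1−t) = 10/13:3/13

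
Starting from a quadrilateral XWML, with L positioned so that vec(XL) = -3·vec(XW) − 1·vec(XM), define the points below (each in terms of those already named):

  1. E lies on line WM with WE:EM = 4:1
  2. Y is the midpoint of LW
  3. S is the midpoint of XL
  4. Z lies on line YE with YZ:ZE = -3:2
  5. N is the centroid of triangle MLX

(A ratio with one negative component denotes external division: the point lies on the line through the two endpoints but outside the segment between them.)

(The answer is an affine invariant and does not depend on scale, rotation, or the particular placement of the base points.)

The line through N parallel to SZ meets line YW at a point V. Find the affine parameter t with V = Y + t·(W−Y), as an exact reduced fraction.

t = -41/115

Work in coordinates with X = (0, 0), W = (1, 0), M = (0, 1), L = (-3, -1).
1. E lies on line WM with WE:EM = 4:1 ⇒ E = (1/5, 4/5)
2. Y is the midpoint of LW ⇒ Y = (-1, -1/2)
3. S is the midpoint of XL ⇒ S = (-3/2, -1/2)
4. Z lies on line YE with YZ:ZE = -3:2 ⇒ Z = (13/5, 17/5)
5. N is the centroid of triangle MLX ⇒ N = (-1, 0)
through N parallel to SZ: direction (41/10, 39/10); meets YW at V = (-197/115, -78/115)
V = Y + t·(W−Y) with t = -41/115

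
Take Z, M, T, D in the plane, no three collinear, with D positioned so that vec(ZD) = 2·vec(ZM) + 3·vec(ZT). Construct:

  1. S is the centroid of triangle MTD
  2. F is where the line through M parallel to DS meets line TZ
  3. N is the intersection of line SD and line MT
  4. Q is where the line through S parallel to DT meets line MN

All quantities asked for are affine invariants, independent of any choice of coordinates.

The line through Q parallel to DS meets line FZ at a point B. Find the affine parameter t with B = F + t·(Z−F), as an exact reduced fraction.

t = 16/15

Set Z = (0, 0), M = (1, 0), T = (0, 1), D = (2, 3); any affine frame gives the same invariant.
1. S is the centroid of triangle MTD ⇒ S = (1, 4/3)
2. F is where the line through M parallel to DS meets line TZ ⇒ F = (0, -5/3)
3. N is the intersection of line SD and line MT ⇒ N = (1/2, 1/2)
4. Q is where the line through S parallel to DT meets line MN ⇒ Q = (1/3, 2/3)
through Q parallel to DS: direction (-1, -5/3); meets FZ at B = (0, 1/9)
B = F + t·(Z−F) with t = 16/15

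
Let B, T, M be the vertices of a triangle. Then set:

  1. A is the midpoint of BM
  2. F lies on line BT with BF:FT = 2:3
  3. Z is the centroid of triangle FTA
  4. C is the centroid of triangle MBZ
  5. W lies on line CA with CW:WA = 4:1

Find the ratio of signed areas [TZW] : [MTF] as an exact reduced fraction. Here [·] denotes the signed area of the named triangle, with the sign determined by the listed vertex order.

Work in coordinates with B = (0, 0), T = (1, 0), M = (0, 1).
1. A is the midpoint of BM ⇒ A = (0, 1/2)
2. F lies on line BT with BF:FT = 2:3 ⇒ F = (2/5, 0)
3. Z is the centroid of triangle FTA ⇒ Z = (7/15, 1/6)
4. C is the centroid of triangle MBZ ⇒ C = (7/45, 7/18)
5. W lies on line CA with CW:WA = 4:1 ⇒ W = (7/225, 43/90)
2·[TZW] = -7/75, 2·[MTF] = -3/5
[TZW]:[MTF] = -7/75:-3/5 = 7/45

[TZW]:[MTF] = 7/45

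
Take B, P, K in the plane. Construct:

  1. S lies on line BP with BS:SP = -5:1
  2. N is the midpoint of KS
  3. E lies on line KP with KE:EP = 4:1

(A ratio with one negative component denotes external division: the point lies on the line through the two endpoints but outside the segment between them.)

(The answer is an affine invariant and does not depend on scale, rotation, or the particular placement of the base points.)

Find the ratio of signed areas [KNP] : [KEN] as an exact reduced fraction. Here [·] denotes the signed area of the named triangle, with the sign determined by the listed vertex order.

Assign B = (0, 0), P = (1, 0), K = (0, 1) — the answer is frame-independent, so this choice is without loss of generality.
1. S lies on line BP with BS:SP = -5:1 ⇒ S = (5/4, 0)
2. N is the midpoint of KS ⇒ N = (5/8, 1/2)
3. E lies on line KP with KE:EP = 4:1 ⇒ E = (4/5, 1/5)
2·[KNP] = -1/8, 2·[KEN] = 1/10
[KNP]:[KEN] = -1/8:1/10 = -5/4

[KNP]:[KEN] = -5/4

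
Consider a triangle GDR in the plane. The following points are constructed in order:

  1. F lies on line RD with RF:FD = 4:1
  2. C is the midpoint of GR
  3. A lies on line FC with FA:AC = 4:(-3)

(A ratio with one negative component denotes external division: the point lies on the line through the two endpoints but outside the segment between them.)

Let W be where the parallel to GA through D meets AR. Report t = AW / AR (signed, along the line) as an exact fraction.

t = 7/12

Assign G = (0, 0), D = (1, 0), R = (0, 1) — the answer is frame-independent, so this choice is without loss of generality.
1. F lies on line RD with RF:FD = 4:1 ⇒ F = (4/5, 1/5)
2. C is the midpoint of GR ⇒ C = (0, 1/2)
3. A lies on line FC with FA:AC = 4:(-3) ⇒ A = (-12/5, 7/5)
through D parallel to GA: direction (-12/5, 7/5); meets AR at W = (-1, 7/6)
W = A + t·(R−A) with t = 7/12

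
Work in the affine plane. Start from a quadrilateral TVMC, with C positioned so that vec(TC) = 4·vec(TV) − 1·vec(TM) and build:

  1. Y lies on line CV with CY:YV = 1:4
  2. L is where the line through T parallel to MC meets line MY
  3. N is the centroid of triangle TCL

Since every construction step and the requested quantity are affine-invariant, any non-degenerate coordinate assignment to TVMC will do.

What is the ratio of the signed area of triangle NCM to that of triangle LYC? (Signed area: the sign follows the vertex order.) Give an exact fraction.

[NCM]:[LYC] = -20/27

Assign T = (0, 0), V = (1, 0), M = (0, 1), C = (4, -1) — the answer is frame-independent, so this choice is without loss of generality.
1. Y lies on line CV with CY:YV = 1:4 ⇒ Y = (17/5, -4/5)
2. L is where the line through T parallel to MC meets line MY ⇒ L = (34, -17)
3. N is the centroid of triangle TCL ⇒ N = (38/3, -6)
2·[NCM] = 8/3, 2·[LYC] = -18/5
[NCM]:[LYC] = 8/3:-18/5 = -20/27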